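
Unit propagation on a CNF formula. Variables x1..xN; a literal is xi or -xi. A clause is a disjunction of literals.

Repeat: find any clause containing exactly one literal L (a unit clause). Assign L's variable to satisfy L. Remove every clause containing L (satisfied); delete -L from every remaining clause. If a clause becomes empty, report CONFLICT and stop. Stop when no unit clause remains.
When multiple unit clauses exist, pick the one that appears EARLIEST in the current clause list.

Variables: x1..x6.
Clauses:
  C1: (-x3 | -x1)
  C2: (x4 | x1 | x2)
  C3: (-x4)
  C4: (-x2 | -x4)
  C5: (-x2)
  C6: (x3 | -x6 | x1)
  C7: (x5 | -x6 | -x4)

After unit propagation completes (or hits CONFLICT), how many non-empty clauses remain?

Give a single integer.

Answer: 0

Derivation:
unit clause [-4] forces x4=F; simplify:
  drop 4 from [4, 1, 2] -> [1, 2]
  satisfied 3 clause(s); 4 remain; assigned so far: [4]
unit clause [-2] forces x2=F; simplify:
  drop 2 from [1, 2] -> [1]
  satisfied 1 clause(s); 3 remain; assigned so far: [2, 4]
unit clause [1] forces x1=T; simplify:
  drop -1 from [-3, -1] -> [-3]
  satisfied 2 clause(s); 1 remain; assigned so far: [1, 2, 4]
unit clause [-3] forces x3=F; simplify:
  satisfied 1 clause(s); 0 remain; assigned so far: [1, 2, 3, 4]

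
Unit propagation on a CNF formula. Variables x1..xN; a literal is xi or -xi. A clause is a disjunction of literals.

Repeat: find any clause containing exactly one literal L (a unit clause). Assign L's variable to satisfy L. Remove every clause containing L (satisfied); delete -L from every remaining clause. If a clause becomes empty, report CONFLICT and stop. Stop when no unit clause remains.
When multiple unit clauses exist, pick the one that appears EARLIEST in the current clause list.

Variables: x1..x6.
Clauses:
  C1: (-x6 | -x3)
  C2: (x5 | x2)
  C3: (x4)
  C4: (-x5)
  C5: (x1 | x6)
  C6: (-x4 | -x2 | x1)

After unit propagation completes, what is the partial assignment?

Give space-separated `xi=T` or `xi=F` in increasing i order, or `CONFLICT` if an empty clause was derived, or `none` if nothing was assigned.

unit clause [4] forces x4=T; simplify:
  drop -4 from [-4, -2, 1] -> [-2, 1]
  satisfied 1 clause(s); 5 remain; assigned so far: [4]
unit clause [-5] forces x5=F; simplify:
  drop 5 from [5, 2] -> [2]
  satisfied 1 clause(s); 4 remain; assigned so far: [4, 5]
unit clause [2] forces x2=T; simplify:
  drop -2 from [-2, 1] -> [1]
  satisfied 1 clause(s); 3 remain; assigned so far: [2, 4, 5]
unit clause [1] forces x1=T; simplify:
  satisfied 2 clause(s); 1 remain; assigned so far: [1, 2, 4, 5]

Answer: x1=T x2=T x4=T x5=F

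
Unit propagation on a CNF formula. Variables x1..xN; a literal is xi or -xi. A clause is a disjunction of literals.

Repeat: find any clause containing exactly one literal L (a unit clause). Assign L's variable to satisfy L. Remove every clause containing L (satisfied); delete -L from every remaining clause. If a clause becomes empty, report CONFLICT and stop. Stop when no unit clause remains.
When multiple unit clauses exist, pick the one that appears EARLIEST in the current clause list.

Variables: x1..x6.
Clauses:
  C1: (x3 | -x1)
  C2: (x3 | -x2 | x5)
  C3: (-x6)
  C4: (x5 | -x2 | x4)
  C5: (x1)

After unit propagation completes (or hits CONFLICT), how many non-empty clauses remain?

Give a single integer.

unit clause [-6] forces x6=F; simplify:
  satisfied 1 clause(s); 4 remain; assigned so far: [6]
unit clause [1] forces x1=T; simplify:
  drop -1 from [3, -1] -> [3]
  satisfied 1 clause(s); 3 remain; assigned so far: [1, 6]
unit clause [3] forces x3=T; simplify:
  satisfied 2 clause(s); 1 remain; assigned so far: [1, 3, 6]

Answer: 1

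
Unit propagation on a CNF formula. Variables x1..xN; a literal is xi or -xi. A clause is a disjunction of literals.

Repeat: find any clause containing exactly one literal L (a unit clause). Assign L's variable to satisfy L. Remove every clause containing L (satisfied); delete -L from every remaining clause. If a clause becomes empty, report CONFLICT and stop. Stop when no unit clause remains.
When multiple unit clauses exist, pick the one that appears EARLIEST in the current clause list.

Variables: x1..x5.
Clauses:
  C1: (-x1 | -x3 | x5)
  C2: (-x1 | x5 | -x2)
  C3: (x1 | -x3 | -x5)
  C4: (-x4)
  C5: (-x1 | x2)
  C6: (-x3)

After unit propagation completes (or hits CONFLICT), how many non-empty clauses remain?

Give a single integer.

unit clause [-4] forces x4=F; simplify:
  satisfied 1 clause(s); 5 remain; assigned so far: [4]
unit clause [-3] forces x3=F; simplify:
  satisfied 3 clause(s); 2 remain; assigned so far: [3, 4]

Answer: 2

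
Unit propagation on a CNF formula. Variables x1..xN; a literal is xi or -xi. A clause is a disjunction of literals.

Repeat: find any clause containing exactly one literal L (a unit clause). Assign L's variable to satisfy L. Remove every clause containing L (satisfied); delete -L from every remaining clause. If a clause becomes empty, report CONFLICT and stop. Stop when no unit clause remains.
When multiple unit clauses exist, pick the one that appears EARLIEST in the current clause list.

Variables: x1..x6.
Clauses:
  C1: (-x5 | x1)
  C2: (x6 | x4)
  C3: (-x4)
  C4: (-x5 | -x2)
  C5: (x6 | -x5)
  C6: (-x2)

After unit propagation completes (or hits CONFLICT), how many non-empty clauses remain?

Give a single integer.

Answer: 1

Derivation:
unit clause [-4] forces x4=F; simplify:
  drop 4 from [6, 4] -> [6]
  satisfied 1 clause(s); 5 remain; assigned so far: [4]
unit clause [6] forces x6=T; simplify:
  satisfied 2 clause(s); 3 remain; assigned so far: [4, 6]
unit clause [-2] forces x2=F; simplify:
  satisfied 2 clause(s); 1 remain; assigned so far: [2, 4, 6]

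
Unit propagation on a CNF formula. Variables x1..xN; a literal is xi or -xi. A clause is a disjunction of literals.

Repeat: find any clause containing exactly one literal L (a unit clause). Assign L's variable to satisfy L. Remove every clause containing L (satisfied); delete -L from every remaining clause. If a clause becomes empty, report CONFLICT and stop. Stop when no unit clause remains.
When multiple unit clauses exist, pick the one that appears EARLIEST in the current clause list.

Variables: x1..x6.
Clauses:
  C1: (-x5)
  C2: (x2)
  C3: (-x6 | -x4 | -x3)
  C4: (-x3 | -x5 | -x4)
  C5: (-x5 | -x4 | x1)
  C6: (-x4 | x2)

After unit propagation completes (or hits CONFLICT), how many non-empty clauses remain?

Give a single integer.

unit clause [-5] forces x5=F; simplify:
  satisfied 3 clause(s); 3 remain; assigned so far: [5]
unit clause [2] forces x2=T; simplify:
  satisfied 2 clause(s); 1 remain; assigned so far: [2, 5]

Answer: 1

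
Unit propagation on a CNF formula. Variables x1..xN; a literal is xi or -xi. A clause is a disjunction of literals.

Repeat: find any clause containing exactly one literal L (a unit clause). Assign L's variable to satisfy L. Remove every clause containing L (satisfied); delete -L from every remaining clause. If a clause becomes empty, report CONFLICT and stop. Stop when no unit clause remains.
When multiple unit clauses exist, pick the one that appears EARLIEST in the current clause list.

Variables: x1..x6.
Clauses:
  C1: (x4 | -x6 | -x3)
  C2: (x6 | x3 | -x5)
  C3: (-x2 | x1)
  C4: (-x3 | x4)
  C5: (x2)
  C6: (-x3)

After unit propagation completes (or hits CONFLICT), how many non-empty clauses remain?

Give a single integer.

Answer: 1

Derivation:
unit clause [2] forces x2=T; simplify:
  drop -2 from [-2, 1] -> [1]
  satisfied 1 clause(s); 5 remain; assigned so far: [2]
unit clause [1] forces x1=T; simplify:
  satisfied 1 clause(s); 4 remain; assigned so far: [1, 2]
unit clause [-3] forces x3=F; simplify:
  drop 3 from [6, 3, -5] -> [6, -5]
  satisfied 3 clause(s); 1 remain; assigned so far: [1, 2, 3]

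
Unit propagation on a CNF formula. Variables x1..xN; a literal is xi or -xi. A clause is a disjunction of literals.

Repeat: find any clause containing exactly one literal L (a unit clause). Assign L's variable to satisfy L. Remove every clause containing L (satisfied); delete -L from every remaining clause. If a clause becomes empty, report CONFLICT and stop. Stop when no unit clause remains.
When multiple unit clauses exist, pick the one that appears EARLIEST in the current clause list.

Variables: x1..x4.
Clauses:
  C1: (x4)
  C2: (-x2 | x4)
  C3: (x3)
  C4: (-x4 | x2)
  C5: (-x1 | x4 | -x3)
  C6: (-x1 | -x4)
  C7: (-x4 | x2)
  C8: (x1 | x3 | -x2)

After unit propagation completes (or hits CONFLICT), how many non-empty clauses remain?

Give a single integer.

unit clause [4] forces x4=T; simplify:
  drop -4 from [-4, 2] -> [2]
  drop -4 from [-1, -4] -> [-1]
  drop -4 from [-4, 2] -> [2]
  satisfied 3 clause(s); 5 remain; assigned so far: [4]
unit clause [3] forces x3=T; simplify:
  satisfied 2 clause(s); 3 remain; assigned so far: [3, 4]
unit clause [2] forces x2=T; simplify:
  satisfied 2 clause(s); 1 remain; assigned so far: [2, 3, 4]
unit clause [-1] forces x1=F; simplify:
  satisfied 1 clause(s); 0 remain; assigned so far: [1, 2, 3, 4]

Answer: 0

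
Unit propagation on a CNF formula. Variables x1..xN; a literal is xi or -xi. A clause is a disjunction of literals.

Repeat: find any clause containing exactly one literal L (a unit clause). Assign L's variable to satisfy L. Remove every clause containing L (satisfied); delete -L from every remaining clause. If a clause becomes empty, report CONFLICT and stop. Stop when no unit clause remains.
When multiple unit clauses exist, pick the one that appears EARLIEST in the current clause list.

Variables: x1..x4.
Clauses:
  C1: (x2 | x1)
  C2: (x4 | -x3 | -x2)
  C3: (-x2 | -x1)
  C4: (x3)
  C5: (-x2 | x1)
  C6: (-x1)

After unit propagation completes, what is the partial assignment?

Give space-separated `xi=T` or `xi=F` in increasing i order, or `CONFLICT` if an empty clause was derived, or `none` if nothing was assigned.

Answer: CONFLICT

Derivation:
unit clause [3] forces x3=T; simplify:
  drop -3 from [4, -3, -2] -> [4, -2]
  satisfied 1 clause(s); 5 remain; assigned so far: [3]
unit clause [-1] forces x1=F; simplify:
  drop 1 from [2, 1] -> [2]
  drop 1 from [-2, 1] -> [-2]
  satisfied 2 clause(s); 3 remain; assigned so far: [1, 3]
unit clause [2] forces x2=T; simplify:
  drop -2 from [4, -2] -> [4]
  drop -2 from [-2] -> [] (empty!)
  satisfied 1 clause(s); 2 remain; assigned so far: [1, 2, 3]
CONFLICT (empty clause)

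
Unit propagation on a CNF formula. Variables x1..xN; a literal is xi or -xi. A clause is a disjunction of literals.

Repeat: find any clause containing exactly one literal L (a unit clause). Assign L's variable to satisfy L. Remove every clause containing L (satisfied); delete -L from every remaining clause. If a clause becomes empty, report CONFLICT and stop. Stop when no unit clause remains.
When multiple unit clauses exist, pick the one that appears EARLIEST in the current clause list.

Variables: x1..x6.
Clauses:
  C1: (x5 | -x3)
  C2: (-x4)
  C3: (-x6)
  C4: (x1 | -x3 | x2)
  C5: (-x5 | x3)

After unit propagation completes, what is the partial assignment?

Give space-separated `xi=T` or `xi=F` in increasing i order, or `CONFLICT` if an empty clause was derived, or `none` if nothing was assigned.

Answer: x4=F x6=F

Derivation:
unit clause [-4] forces x4=F; simplify:
  satisfied 1 clause(s); 4 remain; assigned so far: [4]
unit clause [-6] forces x6=F; simplify:
  satisfied 1 clause(s); 3 remain; assigned so far: [4, 6]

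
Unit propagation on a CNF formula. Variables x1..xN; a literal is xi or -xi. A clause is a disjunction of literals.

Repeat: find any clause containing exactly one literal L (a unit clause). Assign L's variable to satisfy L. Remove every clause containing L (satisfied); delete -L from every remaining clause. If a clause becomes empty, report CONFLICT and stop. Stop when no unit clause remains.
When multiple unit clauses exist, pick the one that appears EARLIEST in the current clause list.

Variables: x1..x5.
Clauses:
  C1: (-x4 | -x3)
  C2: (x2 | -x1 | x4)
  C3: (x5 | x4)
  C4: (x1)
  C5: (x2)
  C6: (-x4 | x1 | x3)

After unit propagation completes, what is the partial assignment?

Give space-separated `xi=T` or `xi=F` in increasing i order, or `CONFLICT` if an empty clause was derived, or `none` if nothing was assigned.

Answer: x1=T x2=T

Derivation:
unit clause [1] forces x1=T; simplify:
  drop -1 from [2, -1, 4] -> [2, 4]
  satisfied 2 clause(s); 4 remain; assigned so far: [1]
unit clause [2] forces x2=T; simplify:
  satisfied 2 clause(s); 2 remain; assigned so far: [1, 2]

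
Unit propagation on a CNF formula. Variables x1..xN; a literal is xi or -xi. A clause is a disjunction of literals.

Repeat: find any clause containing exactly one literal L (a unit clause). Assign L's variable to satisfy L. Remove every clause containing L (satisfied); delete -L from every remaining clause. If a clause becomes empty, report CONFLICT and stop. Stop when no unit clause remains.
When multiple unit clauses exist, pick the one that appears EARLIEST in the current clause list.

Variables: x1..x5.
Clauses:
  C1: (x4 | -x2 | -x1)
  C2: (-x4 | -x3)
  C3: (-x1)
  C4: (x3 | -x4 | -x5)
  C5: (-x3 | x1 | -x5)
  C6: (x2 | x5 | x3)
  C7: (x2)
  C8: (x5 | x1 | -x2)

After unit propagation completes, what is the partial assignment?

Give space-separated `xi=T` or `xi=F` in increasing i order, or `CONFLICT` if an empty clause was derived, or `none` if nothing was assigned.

Answer: x1=F x2=T x3=F x4=F x5=T

Derivation:
unit clause [-1] forces x1=F; simplify:
  drop 1 from [-3, 1, -5] -> [-3, -5]
  drop 1 from [5, 1, -2] -> [5, -2]
  satisfied 2 clause(s); 6 remain; assigned so far: [1]
unit clause [2] forces x2=T; simplify:
  drop -2 from [5, -2] -> [5]
  satisfied 2 clause(s); 4 remain; assigned so far: [1, 2]
unit clause [5] forces x5=T; simplify:
  drop -5 from [3, -4, -5] -> [3, -4]
  drop -5 from [-3, -5] -> [-3]
  satisfied 1 clause(s); 3 remain; assigned so far: [1, 2, 5]
unit clause [-3] forces x3=F; simplify:
  drop 3 from [3, -4] -> [-4]
  satisfied 2 clause(s); 1 remain; assigned so far: [1, 2, 3, 5]
unit clause [-4] forces x4=F; simplify:
  satisfied 1 clause(s); 0 remain; assigned so far: [1, 2, 3, 4, 5]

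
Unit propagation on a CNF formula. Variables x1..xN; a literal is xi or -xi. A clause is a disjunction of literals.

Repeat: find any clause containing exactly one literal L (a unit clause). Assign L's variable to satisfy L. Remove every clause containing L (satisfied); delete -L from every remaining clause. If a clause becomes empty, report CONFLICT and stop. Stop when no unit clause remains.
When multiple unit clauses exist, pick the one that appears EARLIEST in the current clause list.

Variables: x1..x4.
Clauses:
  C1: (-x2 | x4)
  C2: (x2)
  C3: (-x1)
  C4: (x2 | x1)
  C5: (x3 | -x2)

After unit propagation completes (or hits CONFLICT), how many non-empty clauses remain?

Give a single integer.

unit clause [2] forces x2=T; simplify:
  drop -2 from [-2, 4] -> [4]
  drop -2 from [3, -2] -> [3]
  satisfied 2 clause(s); 3 remain; assigned so far: [2]
unit clause [4] forces x4=T; simplify:
  satisfied 1 clause(s); 2 remain; assigned so far: [2, 4]
unit clause [-1] forces x1=F; simplify:
  satisfied 1 clause(s); 1 remain; assigned so far: [1, 2, 4]
unit clause [3] forces x3=T; simplify:
  satisfied 1 clause(s); 0 remain; assigned so far: [1, 2, 3, 4]

Answer: 0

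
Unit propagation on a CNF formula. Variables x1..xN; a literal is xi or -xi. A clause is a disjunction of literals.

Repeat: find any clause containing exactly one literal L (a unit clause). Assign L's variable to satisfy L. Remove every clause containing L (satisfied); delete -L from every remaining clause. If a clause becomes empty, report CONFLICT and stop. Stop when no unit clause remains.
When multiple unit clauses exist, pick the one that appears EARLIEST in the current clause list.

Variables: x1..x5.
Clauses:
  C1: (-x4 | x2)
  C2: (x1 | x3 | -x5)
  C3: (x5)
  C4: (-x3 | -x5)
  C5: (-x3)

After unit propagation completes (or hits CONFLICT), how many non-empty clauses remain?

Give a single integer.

unit clause [5] forces x5=T; simplify:
  drop -5 from [1, 3, -5] -> [1, 3]
  drop -5 from [-3, -5] -> [-3]
  satisfied 1 clause(s); 4 remain; assigned so far: [5]
unit clause [-3] forces x3=F; simplify:
  drop 3 from [1, 3] -> [1]
  satisfied 2 clause(s); 2 remain; assigned so far: [3, 5]
unit clause [1] forces x1=T; simplify:
  satisfied 1 clause(s); 1 remain; assigned so far: [1, 3, 5]

Answer: 1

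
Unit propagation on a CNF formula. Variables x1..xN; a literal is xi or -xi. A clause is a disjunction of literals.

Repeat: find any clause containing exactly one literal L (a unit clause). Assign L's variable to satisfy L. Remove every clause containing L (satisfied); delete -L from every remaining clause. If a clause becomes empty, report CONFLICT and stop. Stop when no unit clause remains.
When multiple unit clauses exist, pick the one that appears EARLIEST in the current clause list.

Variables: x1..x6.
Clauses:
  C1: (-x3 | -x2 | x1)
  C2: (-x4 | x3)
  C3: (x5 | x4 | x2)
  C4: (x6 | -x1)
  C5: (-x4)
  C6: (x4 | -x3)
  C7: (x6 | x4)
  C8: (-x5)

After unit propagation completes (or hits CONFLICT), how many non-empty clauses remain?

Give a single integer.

unit clause [-4] forces x4=F; simplify:
  drop 4 from [5, 4, 2] -> [5, 2]
  drop 4 from [4, -3] -> [-3]
  drop 4 from [6, 4] -> [6]
  satisfied 2 clause(s); 6 remain; assigned so far: [4]
unit clause [-3] forces x3=F; simplify:
  satisfied 2 clause(s); 4 remain; assigned so far: [3, 4]
unit clause [6] forces x6=T; simplify:
  satisfied 2 clause(s); 2 remain; assigned so far: [3, 4, 6]
unit clause [-5] forces x5=F; simplify:
  drop 5 from [5, 2] -> [2]
  satisfied 1 clause(s); 1 remain; assigned so far: [3, 4, 5, 6]
unit clause [2] forces x2=T; simplify:
  satisfied 1 clause(s); 0 remain; assigned so far: [2, 3, 4, 5, 6]

Answer: 0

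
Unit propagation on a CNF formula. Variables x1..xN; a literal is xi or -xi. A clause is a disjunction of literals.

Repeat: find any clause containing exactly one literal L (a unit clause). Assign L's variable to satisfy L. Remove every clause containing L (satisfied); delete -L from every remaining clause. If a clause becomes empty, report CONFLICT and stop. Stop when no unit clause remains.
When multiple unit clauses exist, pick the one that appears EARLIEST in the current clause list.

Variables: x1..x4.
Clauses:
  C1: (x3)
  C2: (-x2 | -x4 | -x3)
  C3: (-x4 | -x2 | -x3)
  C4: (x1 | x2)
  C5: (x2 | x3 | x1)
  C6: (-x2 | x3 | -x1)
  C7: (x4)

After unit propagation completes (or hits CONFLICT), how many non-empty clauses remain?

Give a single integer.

Answer: 0

Derivation:
unit clause [3] forces x3=T; simplify:
  drop -3 from [-2, -4, -3] -> [-2, -4]
  drop -3 from [-4, -2, -3] -> [-4, -2]
  satisfied 3 clause(s); 4 remain; assigned so far: [3]
unit clause [4] forces x4=T; simplify:
  drop -4 from [-2, -4] -> [-2]
  drop -4 from [-4, -2] -> [-2]
  satisfied 1 clause(s); 3 remain; assigned so far: [3, 4]
unit clause [-2] forces x2=F; simplify:
  drop 2 from [1, 2] -> [1]
  satisfied 2 clause(s); 1 remain; assigned so far: [2, 3, 4]
unit clause [1] forces x1=T; simplify:
  satisfied 1 clause(s); 0 remain; assigned so far: [1, 2, 3, 4]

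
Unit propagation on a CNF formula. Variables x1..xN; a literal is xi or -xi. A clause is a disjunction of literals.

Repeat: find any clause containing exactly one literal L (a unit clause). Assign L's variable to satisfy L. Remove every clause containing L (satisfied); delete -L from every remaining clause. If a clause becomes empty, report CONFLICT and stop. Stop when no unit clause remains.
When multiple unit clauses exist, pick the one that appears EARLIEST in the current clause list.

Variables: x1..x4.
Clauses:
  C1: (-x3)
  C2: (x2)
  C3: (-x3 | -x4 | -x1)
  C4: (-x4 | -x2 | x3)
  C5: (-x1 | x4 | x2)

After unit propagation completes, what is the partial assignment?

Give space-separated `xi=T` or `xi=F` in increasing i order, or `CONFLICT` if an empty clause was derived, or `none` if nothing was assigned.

unit clause [-3] forces x3=F; simplify:
  drop 3 from [-4, -2, 3] -> [-4, -2]
  satisfied 2 clause(s); 3 remain; assigned so far: [3]
unit clause [2] forces x2=T; simplify:
  drop -2 from [-4, -2] -> [-4]
  satisfied 2 clause(s); 1 remain; assigned so far: [2, 3]
unit clause [-4] forces x4=F; simplify:
  satisfied 1 clause(s); 0 remain; assigned so far: [2, 3, 4]

Answer: x2=T x3=F x4=F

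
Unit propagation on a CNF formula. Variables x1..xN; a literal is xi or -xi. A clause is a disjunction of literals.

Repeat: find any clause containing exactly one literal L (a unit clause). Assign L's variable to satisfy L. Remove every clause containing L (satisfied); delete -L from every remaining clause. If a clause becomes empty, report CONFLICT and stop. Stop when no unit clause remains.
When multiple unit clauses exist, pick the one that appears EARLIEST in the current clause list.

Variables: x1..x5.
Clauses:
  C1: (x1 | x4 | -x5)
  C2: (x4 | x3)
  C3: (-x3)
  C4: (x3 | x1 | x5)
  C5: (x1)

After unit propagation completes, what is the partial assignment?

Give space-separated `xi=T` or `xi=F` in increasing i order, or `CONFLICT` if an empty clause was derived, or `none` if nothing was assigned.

Answer: x1=T x3=F x4=T

Derivation:
unit clause [-3] forces x3=F; simplify:
  drop 3 from [4, 3] -> [4]
  drop 3 from [3, 1, 5] -> [1, 5]
  satisfied 1 clause(s); 4 remain; assigned so far: [3]
unit clause [4] forces x4=T; simplify:
  satisfied 2 clause(s); 2 remain; assigned so far: [3, 4]
unit clause [1] forces x1=T; simplify:
  satisfied 2 clause(s); 0 remain; assigned so far: [1, 3, 4]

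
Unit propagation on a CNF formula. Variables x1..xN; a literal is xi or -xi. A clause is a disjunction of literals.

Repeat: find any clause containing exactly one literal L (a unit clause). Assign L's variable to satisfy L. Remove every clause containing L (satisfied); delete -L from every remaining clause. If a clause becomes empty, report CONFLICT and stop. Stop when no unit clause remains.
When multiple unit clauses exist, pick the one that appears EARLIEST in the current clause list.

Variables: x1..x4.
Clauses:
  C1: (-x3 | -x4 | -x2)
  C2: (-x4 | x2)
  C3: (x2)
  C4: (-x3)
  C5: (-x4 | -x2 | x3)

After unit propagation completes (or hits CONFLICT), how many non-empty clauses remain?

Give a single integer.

unit clause [2] forces x2=T; simplify:
  drop -2 from [-3, -4, -2] -> [-3, -4]
  drop -2 from [-4, -2, 3] -> [-4, 3]
  satisfied 2 clause(s); 3 remain; assigned so far: [2]
unit clause [-3] forces x3=F; simplify:
  drop 3 from [-4, 3] -> [-4]
  satisfied 2 clause(s); 1 remain; assigned so far: [2, 3]
unit clause [-4] forces x4=F; simplify:
  satisfied 1 clause(s); 0 remain; assigned so far: [2, 3, 4]

Answer: 0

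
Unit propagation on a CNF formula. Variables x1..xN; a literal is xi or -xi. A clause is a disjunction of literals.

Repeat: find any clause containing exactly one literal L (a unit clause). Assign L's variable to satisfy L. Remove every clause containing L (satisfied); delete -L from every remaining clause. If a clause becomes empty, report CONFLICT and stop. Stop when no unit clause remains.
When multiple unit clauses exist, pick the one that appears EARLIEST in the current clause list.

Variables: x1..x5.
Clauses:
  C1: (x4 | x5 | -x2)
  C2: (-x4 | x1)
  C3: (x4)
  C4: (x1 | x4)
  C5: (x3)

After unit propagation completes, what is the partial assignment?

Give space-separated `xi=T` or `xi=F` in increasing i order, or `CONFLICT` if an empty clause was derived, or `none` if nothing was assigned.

Answer: x1=T x3=T x4=T

Derivation:
unit clause [4] forces x4=T; simplify:
  drop -4 from [-4, 1] -> [1]
  satisfied 3 clause(s); 2 remain; assigned so far: [4]
unit clause [1] forces x1=T; simplify:
  satisfied 1 clause(s); 1 remain; assigned so far: [1, 4]
unit clause [3] forces x3=T; simplify:
  satisfied 1 clause(s); 0 remain; assigned so far: [1, 3, 4]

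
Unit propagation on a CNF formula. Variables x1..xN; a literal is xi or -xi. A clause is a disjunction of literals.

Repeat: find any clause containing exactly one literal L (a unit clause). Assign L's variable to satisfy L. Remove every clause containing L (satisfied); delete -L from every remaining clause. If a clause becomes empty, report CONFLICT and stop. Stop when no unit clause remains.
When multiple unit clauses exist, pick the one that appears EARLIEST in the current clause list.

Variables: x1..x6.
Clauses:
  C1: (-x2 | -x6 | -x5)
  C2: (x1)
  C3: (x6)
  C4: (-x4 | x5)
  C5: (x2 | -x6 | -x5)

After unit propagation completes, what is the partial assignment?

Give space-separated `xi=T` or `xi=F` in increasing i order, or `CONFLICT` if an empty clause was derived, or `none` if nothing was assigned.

unit clause [1] forces x1=T; simplify:
  satisfied 1 clause(s); 4 remain; assigned so far: [1]
unit clause [6] forces x6=T; simplify:
  drop -6 from [-2, -6, -5] -> [-2, -5]
  drop -6 from [2, -6, -5] -> [2, -5]
  satisfied 1 clause(s); 3 remain; assigned so far: [1, 6]

Answer: x1=T x6=T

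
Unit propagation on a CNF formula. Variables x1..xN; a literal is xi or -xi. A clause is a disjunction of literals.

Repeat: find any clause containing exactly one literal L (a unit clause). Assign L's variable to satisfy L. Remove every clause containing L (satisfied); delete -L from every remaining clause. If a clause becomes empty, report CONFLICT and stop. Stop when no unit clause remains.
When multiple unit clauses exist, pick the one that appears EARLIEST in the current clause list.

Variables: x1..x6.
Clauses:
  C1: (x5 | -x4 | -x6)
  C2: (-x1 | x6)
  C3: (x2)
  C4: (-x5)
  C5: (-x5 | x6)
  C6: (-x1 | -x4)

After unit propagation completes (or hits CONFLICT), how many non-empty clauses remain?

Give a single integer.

Answer: 3

Derivation:
unit clause [2] forces x2=T; simplify:
  satisfied 1 clause(s); 5 remain; assigned so far: [2]
unit clause [-5] forces x5=F; simplify:
  drop 5 from [5, -4, -6] -> [-4, -6]
  satisfied 2 clause(s); 3 remain; assigned so far: [2, 5]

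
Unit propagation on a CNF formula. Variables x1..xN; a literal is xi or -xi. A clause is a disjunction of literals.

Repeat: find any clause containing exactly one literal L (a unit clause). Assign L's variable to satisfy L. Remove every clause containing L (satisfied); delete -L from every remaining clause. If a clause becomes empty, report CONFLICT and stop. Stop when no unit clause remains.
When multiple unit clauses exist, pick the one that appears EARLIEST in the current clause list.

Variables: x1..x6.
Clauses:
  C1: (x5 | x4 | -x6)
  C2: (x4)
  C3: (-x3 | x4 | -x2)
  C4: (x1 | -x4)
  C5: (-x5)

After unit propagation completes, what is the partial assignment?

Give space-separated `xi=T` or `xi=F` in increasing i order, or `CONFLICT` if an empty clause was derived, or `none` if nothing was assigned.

Answer: x1=T x4=T x5=F

Derivation:
unit clause [4] forces x4=T; simplify:
  drop -4 from [1, -4] -> [1]
  satisfied 3 clause(s); 2 remain; assigned so far: [4]
unit clause [1] forces x1=T; simplify:
  satisfied 1 clause(s); 1 remain; assigned so far: [1, 4]
unit clause [-5] forces x5=F; simplify:
  satisfied 1 clause(s); 0 remain; assigned so far: [1, 4, 5]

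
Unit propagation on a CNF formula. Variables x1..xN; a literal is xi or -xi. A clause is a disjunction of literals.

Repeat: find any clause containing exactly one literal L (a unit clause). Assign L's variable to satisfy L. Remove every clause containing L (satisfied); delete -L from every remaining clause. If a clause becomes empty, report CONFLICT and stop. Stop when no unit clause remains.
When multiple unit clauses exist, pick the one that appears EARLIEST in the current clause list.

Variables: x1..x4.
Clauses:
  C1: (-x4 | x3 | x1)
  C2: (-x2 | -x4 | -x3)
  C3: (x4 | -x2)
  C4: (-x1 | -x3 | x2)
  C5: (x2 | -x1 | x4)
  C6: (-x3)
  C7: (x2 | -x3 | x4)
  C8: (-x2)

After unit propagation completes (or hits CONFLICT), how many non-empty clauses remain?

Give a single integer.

Answer: 2

Derivation:
unit clause [-3] forces x3=F; simplify:
  drop 3 from [-4, 3, 1] -> [-4, 1]
  satisfied 4 clause(s); 4 remain; assigned so far: [3]
unit clause [-2] forces x2=F; simplify:
  drop 2 from [2, -1, 4] -> [-1, 4]
  satisfied 2 clause(s); 2 remain; assigned so far: [2, 3]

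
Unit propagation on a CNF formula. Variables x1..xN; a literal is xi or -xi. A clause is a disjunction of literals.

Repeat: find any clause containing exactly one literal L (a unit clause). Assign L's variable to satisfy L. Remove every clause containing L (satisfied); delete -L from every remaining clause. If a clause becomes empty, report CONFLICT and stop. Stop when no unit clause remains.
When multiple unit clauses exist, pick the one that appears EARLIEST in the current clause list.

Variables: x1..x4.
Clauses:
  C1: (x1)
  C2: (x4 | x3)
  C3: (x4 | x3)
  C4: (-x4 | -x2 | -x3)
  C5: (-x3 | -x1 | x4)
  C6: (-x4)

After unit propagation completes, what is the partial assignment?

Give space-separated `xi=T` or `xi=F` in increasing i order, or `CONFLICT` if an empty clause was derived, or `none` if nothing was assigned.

unit clause [1] forces x1=T; simplify:
  drop -1 from [-3, -1, 4] -> [-3, 4]
  satisfied 1 clause(s); 5 remain; assigned so far: [1]
unit clause [-4] forces x4=F; simplify:
  drop 4 from [4, 3] -> [3]
  drop 4 from [4, 3] -> [3]
  drop 4 from [-3, 4] -> [-3]
  satisfied 2 clause(s); 3 remain; assigned so far: [1, 4]
unit clause [3] forces x3=T; simplify:
  drop -3 from [-3] -> [] (empty!)
  satisfied 2 clause(s); 1 remain; assigned so far: [1, 3, 4]
CONFLICT (empty clause)

Answer: CONFLICT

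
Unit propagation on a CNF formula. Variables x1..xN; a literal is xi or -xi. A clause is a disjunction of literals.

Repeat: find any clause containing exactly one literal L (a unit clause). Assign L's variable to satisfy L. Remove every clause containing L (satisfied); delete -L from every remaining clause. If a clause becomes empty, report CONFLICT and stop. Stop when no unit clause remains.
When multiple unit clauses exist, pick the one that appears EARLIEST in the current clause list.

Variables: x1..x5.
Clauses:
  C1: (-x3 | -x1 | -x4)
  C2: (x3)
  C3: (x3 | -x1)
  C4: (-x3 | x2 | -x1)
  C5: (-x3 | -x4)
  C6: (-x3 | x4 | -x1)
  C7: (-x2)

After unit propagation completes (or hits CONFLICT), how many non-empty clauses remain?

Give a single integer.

Answer: 0

Derivation:
unit clause [3] forces x3=T; simplify:
  drop -3 from [-3, -1, -4] -> [-1, -4]
  drop -3 from [-3, 2, -1] -> [2, -1]
  drop -3 from [-3, -4] -> [-4]
  drop -3 from [-3, 4, -1] -> [4, -1]
  satisfied 2 clause(s); 5 remain; assigned so far: [3]
unit clause [-4] forces x4=F; simplify:
  drop 4 from [4, -1] -> [-1]
  satisfied 2 clause(s); 3 remain; assigned so far: [3, 4]
unit clause [-1] forces x1=F; simplify:
  satisfied 2 clause(s); 1 remain; assigned so far: [1, 3, 4]
unit clause [-2] forces x2=F; simplify:
  satisfied 1 clause(s); 0 remain; assigned so far: [1, 2, 3, 4]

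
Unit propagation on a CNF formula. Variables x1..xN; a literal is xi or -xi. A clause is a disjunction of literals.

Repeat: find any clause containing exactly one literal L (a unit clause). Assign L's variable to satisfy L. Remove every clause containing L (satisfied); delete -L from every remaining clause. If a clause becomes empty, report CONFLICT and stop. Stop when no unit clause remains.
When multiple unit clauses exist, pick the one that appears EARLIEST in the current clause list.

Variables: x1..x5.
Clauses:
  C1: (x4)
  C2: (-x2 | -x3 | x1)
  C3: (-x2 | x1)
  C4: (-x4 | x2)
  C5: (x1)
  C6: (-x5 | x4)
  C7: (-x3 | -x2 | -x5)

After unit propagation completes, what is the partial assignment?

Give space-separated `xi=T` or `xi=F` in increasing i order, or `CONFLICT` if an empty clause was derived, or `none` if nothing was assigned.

unit clause [4] forces x4=T; simplify:
  drop -4 from [-4, 2] -> [2]
  satisfied 2 clause(s); 5 remain; assigned so far: [4]
unit clause [2] forces x2=T; simplify:
  drop -2 from [-2, -3, 1] -> [-3, 1]
  drop -2 from [-2, 1] -> [1]
  drop -2 from [-3, -2, -5] -> [-3, -5]
  satisfied 1 clause(s); 4 remain; assigned so far: [2, 4]
unit clause [1] forces x1=T; simplify:
  satisfied 3 clause(s); 1 remain; assigned so far: [1, 2, 4]

Answer: x1=T x2=T x4=T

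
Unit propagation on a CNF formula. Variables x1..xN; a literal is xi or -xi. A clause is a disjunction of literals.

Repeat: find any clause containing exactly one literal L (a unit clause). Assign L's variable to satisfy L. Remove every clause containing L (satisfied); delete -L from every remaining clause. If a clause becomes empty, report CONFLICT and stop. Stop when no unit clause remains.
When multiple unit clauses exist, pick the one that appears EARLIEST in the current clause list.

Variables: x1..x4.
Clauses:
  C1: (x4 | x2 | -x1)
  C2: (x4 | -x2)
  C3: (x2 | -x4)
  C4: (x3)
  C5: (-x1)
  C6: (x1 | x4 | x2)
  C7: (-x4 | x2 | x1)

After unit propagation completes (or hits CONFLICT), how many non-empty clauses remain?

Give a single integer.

Answer: 4

Derivation:
unit clause [3] forces x3=T; simplify:
  satisfied 1 clause(s); 6 remain; assigned so far: [3]
unit clause [-1] forces x1=F; simplify:
  drop 1 from [1, 4, 2] -> [4, 2]
  drop 1 from [-4, 2, 1] -> [-4, 2]
  satisfied 2 clause(s); 4 remain; assigned so far: [1, 3]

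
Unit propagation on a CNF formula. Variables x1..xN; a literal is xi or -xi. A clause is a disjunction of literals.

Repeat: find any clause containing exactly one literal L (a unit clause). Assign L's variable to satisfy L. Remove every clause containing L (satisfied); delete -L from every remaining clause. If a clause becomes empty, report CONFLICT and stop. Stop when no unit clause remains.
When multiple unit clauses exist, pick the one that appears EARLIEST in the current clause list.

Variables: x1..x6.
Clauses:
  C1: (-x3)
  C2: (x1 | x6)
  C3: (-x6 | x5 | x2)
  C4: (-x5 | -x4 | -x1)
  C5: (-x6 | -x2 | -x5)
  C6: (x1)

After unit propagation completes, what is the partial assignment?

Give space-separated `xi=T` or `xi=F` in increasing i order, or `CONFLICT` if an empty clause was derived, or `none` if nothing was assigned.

Answer: x1=T x3=F

Derivation:
unit clause [-3] forces x3=F; simplify:
  satisfied 1 clause(s); 5 remain; assigned so far: [3]
unit clause [1] forces x1=T; simplify:
  drop -1 from [-5, -4, -1] -> [-5, -4]
  satisfied 2 clause(s); 3 remain; assigned so far: [1, 3]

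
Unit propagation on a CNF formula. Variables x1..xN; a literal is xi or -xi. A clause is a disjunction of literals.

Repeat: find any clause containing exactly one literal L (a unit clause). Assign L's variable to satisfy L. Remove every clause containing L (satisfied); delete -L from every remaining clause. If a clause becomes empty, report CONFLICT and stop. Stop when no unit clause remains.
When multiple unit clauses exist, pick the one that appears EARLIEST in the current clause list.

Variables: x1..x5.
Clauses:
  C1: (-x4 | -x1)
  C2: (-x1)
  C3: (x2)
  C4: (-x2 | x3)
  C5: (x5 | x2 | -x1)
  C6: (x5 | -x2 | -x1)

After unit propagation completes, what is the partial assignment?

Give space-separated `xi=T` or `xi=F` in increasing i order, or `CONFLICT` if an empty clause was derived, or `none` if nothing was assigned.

Answer: x1=F x2=T x3=T

Derivation:
unit clause [-1] forces x1=F; simplify:
  satisfied 4 clause(s); 2 remain; assigned so far: [1]
unit clause [2] forces x2=T; simplify:
  drop -2 from [-2, 3] -> [3]
  satisfied 1 clause(s); 1 remain; assigned so far: [1, 2]
unit clause [3] forces x3=T; simplify:
  satisfied 1 clause(s); 0 remain; assigned so far: [1, 2, 3]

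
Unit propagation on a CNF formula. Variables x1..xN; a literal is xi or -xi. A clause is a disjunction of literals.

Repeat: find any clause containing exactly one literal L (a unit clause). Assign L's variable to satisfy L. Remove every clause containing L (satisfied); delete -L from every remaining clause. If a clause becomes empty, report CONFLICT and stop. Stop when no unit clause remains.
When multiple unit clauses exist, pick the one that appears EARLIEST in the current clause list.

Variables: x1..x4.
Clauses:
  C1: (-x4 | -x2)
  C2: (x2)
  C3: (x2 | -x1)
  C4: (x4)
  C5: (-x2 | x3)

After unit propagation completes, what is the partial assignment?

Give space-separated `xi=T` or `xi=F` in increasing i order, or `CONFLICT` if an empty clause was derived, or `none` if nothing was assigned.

Answer: CONFLICT

Derivation:
unit clause [2] forces x2=T; simplify:
  drop -2 from [-4, -2] -> [-4]
  drop -2 from [-2, 3] -> [3]
  satisfied 2 clause(s); 3 remain; assigned so far: [2]
unit clause [-4] forces x4=F; simplify:
  drop 4 from [4] -> [] (empty!)
  satisfied 1 clause(s); 2 remain; assigned so far: [2, 4]
CONFLICT (empty clause)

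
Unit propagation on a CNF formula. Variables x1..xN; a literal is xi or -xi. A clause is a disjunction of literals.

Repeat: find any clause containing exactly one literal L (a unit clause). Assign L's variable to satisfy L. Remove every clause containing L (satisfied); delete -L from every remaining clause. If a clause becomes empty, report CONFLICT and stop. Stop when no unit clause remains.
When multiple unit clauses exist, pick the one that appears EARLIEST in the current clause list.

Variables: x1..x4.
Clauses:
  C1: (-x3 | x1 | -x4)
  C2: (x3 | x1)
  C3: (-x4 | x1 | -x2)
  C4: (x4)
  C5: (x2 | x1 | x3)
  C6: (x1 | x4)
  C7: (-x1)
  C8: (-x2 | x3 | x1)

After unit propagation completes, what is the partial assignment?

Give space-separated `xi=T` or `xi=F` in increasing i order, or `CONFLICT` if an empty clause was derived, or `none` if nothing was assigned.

unit clause [4] forces x4=T; simplify:
  drop -4 from [-3, 1, -4] -> [-3, 1]
  drop -4 from [-4, 1, -2] -> [1, -2]
  satisfied 2 clause(s); 6 remain; assigned so far: [4]
unit clause [-1] forces x1=F; simplify:
  drop 1 from [-3, 1] -> [-3]
  drop 1 from [3, 1] -> [3]
  drop 1 from [1, -2] -> [-2]
  drop 1 from [2, 1, 3] -> [2, 3]
  drop 1 from [-2, 3, 1] -> [-2, 3]
  satisfied 1 clause(s); 5 remain; assigned so far: [1, 4]
unit clause [-3] forces x3=F; simplify:
  drop 3 from [3] -> [] (empty!)
  drop 3 from [2, 3] -> [2]
  drop 3 from [-2, 3] -> [-2]
  satisfied 1 clause(s); 4 remain; assigned so far: [1, 3, 4]
CONFLICT (empty clause)

Answer: CONFLICT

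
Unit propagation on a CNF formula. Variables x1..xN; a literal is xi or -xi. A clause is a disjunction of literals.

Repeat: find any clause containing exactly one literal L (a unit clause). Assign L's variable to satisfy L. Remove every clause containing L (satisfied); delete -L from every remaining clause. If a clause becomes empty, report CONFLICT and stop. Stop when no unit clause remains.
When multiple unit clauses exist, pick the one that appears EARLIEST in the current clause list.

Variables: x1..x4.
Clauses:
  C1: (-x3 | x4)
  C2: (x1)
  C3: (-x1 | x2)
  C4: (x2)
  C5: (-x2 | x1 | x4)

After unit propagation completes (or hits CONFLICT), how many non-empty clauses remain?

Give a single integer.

unit clause [1] forces x1=T; simplify:
  drop -1 from [-1, 2] -> [2]
  satisfied 2 clause(s); 3 remain; assigned so far: [1]
unit clause [2] forces x2=T; simplify:
  satisfied 2 clause(s); 1 remain; assigned so far: [1, 2]

Answer: 1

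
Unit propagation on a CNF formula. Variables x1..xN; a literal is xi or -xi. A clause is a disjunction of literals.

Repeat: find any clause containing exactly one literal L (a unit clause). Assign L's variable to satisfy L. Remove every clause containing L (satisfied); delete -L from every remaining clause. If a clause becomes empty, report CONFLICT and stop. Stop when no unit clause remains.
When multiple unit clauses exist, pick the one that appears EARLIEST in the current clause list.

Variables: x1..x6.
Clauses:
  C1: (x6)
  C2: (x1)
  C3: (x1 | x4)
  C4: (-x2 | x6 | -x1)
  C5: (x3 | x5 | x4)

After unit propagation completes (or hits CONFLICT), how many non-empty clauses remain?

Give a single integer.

unit clause [6] forces x6=T; simplify:
  satisfied 2 clause(s); 3 remain; assigned so far: [6]
unit clause [1] forces x1=T; simplify:
  satisfied 2 clause(s); 1 remain; assigned so far: [1, 6]

Answer: 1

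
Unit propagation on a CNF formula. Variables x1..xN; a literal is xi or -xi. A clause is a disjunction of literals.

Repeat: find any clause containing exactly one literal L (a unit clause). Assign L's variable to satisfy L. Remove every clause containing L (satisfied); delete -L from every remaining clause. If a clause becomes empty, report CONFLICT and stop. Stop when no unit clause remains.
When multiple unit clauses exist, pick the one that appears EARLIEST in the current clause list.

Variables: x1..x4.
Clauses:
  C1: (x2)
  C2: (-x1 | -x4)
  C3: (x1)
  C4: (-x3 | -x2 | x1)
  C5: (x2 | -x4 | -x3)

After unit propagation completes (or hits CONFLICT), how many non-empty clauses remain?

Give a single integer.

unit clause [2] forces x2=T; simplify:
  drop -2 from [-3, -2, 1] -> [-3, 1]
  satisfied 2 clause(s); 3 remain; assigned so far: [2]
unit clause [1] forces x1=T; simplify:
  drop -1 from [-1, -4] -> [-4]
  satisfied 2 clause(s); 1 remain; assigned so far: [1, 2]
unit clause [-4] forces x4=F; simplify:
  satisfied 1 clause(s); 0 remain; assigned so far: [1, 2, 4]

Answer: 0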